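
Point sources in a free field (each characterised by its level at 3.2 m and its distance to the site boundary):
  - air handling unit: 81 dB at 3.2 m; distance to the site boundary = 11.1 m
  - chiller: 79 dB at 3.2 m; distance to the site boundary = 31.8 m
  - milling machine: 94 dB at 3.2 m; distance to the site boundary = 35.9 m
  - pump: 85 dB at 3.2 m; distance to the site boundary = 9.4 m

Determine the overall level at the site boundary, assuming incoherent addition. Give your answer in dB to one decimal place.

Propagate each source to the receiver with L = L_ref − 20·log₁₀(r/r_ref), then add intensities.
air handling unit: 81 − 20·log₁₀(11.1/3.2) = 81 − 10.80 = 70.20 dB.
chiller: 79 − 20·log₁₀(31.8/3.2) = 79 − 19.95 = 59.05 dB.
milling machine: 94 − 20·log₁₀(35.9/3.2) = 94 − 21.00 = 73.00 dB.
pump: 85 − 20·log₁₀(9.4/3.2) = 85 − 9.36 = 75.64 dB.
Σ 10^(L/10) = 6.787e+07 → L_total = 10·log₁₀(6.787e+07) = 78.32 dB.

78.3 dB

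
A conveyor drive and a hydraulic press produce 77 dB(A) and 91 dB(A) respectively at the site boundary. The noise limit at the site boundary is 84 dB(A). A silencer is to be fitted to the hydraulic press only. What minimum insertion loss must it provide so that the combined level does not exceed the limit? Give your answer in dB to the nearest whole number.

8 dB

Everything except the hydraulic press sums to 10^(77/10) = 5.012e+07 in linear terms, 77.00 dB(A).
The limit corresponds to 10^(84/10) = 2.512e+08; subtracting the fixed part leaves 2.011e+08 for the hydraulic press, i.e. 83.03 dB(A).
So the hydraulic press must be reduced from 91 to 83.03 dB(A): IL = 7.97 dB.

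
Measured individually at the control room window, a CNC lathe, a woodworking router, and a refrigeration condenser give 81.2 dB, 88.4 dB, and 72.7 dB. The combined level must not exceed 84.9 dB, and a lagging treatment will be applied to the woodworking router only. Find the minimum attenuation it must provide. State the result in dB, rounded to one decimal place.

The untreated sources together contribute 10^(81.2/10) + 10^(72.7/10) = 1.504e+08, i.e. 81.77 dB.
The limit corresponds to 10^(84.9/10) = 3.090e+08; subtracting the fixed part leaves 1.586e+08 for the woodworking router, i.e. 82.00 dB.
Required insertion loss = 88.4 − 82.00 = 6.40 dB.

6.4 dB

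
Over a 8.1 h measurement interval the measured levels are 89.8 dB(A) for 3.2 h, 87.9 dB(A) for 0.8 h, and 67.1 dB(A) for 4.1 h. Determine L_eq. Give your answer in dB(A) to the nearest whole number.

86 dB(A)

L_eq = 10·log₁₀[(1/T)·Σ tᵢ·10^(Lᵢ/10)] with T = 8.1 h.
Σ tᵢ·10^(Lᵢ/10) = 3.2·10^(89.8/10) + 0.8·10^(87.9/10) + 4.1·10^(67.1/10) = 3.570e+09.
L_eq = 10·log₁₀(3.570e+09/8.1) = 86.44 dB(A).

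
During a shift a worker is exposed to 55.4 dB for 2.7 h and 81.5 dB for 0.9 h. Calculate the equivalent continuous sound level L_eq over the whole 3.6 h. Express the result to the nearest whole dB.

L_eq = 10·log₁₀[(1/T)·Σ tᵢ·10^(Lᵢ/10)] with T = 3.6 h.
Σ tᵢ·10^(Lᵢ/10) = 2.7·10^(55.4/10) + 0.9·10^(81.5/10) = 1.281e+08.
L_eq = 10·log₁₀(1.281e+08/3.6) = 75.51 dB.

76 dB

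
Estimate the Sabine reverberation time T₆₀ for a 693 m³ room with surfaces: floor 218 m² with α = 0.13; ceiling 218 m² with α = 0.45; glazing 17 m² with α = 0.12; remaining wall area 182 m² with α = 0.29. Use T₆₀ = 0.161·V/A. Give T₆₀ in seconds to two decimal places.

Total absorption A = 218·0.13 + 218·0.45 + 17·0.12 + 182·0.29 = 181.26 m² sabins.
T₆₀ = 0.161·V/A = 0.161·693/181.26 = 0.616 s.

0.62 s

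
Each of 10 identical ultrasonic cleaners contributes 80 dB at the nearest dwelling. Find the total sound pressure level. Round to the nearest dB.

90 dB

With 10 equal, uncorrelated contributions the intensity is 10× that of one unit, giving a rise of 10·log₁₀ 10.
L_total = 80 + 10·log₁₀(10) = 80 + 10.000 = 90.00 dB.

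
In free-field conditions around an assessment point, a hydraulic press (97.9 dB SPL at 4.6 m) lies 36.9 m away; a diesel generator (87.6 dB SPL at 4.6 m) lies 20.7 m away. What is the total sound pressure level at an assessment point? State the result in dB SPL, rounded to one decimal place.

80.9 dB SPL

First find each source's level at the receiver (point-source: −20·log₁₀(r/r_ref)), then combine on an intensity basis.
hydraulic press: 97.9 − 20·log₁₀(36.9/4.6) = 97.9 − 18.09 = 79.81 dB SPL.
diesel generator: 87.6 − 20·log₁₀(20.7/4.6) = 87.6 − 13.06 = 74.54 dB SPL.
Σ 10^(L/10) = 1.242e+08 → L_total = 10·log₁₀(1.242e+08) = 80.94 dB SPL.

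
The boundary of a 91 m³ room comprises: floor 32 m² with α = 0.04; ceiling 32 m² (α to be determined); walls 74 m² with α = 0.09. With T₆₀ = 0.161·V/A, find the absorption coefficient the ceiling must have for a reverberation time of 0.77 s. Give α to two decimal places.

0.35

A = 0.161·V/T₆₀ = 0.161·91/0.77 = 19.03 m² sabins.
Absorption from the other surfaces = 32·0.04 + 74·0.09 = 7.94 m², so the ceiling must supply 11.09 m² over 32 m².
α = 11.09/32 = 0.346.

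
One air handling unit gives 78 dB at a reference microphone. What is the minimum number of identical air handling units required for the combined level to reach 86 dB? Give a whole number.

7

The shortfall is 86 − 78 = 8.0 dB, and N units add 10·log₁₀ N, so need 10·log₁₀ N ≥ 8.0.
N ≥ 10^(8.0/10) = 6.310, so N = 7.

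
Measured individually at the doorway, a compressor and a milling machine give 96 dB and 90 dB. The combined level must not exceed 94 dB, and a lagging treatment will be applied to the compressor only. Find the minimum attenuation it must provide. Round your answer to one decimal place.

The untreated sources together contribute 10^(90/10) = 1.000e+09, i.e. 90.00 dB.
To meet 94 dB overall, the treated compressor may contribute at most 10^(94/10) − 1.000e+09 = 1.512e+09, i.e. 91.80 dB.
So the compressor must be reduced from 96 to 91.80 dB: IL = 4.20 dB.

4.2 dB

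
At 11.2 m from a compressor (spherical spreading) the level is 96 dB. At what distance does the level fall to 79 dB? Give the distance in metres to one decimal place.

79.3 m

Point-source spreading drops the level by 20·log₁₀(r₂/r₁); inverting, r₂/r₁ = 10^(ΔL/20).
r₂ = 11.2·10^((96−79)/20) = 11.2·10^(17.0/20) = 79.29 m.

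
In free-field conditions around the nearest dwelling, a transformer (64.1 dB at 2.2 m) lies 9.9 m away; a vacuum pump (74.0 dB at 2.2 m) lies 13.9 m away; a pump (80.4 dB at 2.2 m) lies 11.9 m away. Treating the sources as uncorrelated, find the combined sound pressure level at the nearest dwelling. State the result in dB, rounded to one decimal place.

Apply inverse-square spreading to bring every level to the receiver, then sum 10^(L/10).
transformer: 64.1 − 20·log₁₀(9.9/2.2) = 64.1 − 13.06 = 51.04 dB.
vacuum pump: 74.0 − 20·log₁₀(13.9/2.2) = 74.0 − 16.01 = 57.99 dB.
pump: 80.4 − 20·log₁₀(11.9/2.2) = 80.4 − 14.66 = 65.74 dB.
Σ 10^(L/10) = 4.504e+06 → L_total = 10·log₁₀(4.504e+06) = 66.54 dB.

66.5 dB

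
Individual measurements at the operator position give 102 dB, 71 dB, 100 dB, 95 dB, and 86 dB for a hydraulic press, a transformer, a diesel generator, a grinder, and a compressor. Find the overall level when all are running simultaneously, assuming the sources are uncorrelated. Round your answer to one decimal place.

104.7 dB

Incoherent sources combine by intensity addition: L_total = 10·log₁₀(Σ 10^(L_i/10)).
Σ 10^(L/10) = 10^(102/10) + 10^(71/10) + 10^(100/10) + 10^(95/10) + 10^(86/10) = 2.942e+10.
L_total = 10·log₁₀(2.942e+10) = 104.69 dB.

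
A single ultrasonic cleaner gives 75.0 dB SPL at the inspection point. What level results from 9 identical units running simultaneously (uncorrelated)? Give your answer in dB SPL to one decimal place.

84.5 dB SPL

With 9 equal, uncorrelated contributions the intensity is 9× that of one unit, giving a rise of 10·log₁₀ 9.
L_total = 75.0 + 10·log₁₀(9) = 75.0 + 9.542 = 84.54 dB SPL.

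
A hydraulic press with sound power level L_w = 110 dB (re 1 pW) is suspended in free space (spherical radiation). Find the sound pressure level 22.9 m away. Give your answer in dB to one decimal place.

71.8 dB

Free-field spherical radiation: L_p = L_w − 10·log₁₀(4π·r²), r = 22.9 m.
4π·r² = 6590 m², 10·log₁₀ of that is 38.189 dB.
L_p = 110 − 38.189 = 71.81 dB.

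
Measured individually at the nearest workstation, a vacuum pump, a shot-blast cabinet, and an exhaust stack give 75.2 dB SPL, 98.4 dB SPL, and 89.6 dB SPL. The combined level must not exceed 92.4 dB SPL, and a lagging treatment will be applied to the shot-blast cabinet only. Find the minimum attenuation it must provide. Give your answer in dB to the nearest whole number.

9 dB

Everything except the shot-blast cabinet sums to 10^(75.2/10) + 10^(89.6/10) = 9.451e+08 in linear terms, 89.75 dB SPL.
The limit corresponds to 10^(92.4/10) = 1.738e+09; subtracting the fixed part leaves 7.927e+08 for the shot-blast cabinet, i.e. 88.99 dB SPL.
Required insertion loss = 98.4 − 88.99 = 9.41 dB.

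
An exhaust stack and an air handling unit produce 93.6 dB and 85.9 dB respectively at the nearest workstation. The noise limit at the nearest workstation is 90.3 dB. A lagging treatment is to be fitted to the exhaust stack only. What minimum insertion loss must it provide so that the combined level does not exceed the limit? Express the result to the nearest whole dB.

The untreated sources together contribute 10^(85.9/10) = 3.890e+08, i.e. 85.90 dB.
The limit corresponds to 10^(90.3/10) = 1.072e+09; subtracting the fixed part leaves 6.825e+08 for the exhaust stack, i.e. 88.34 dB.
Required insertion loss = 93.6 − 88.34 = 5.26 dB.

5 dB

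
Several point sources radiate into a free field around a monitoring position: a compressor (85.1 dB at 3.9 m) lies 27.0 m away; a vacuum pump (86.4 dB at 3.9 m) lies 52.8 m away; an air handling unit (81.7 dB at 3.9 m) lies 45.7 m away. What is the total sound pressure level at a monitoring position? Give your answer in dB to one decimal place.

70.1 dB

Propagate each source to the receiver with L = L_ref − 20·log₁₀(r/r_ref), then add intensities.
compressor: 85.1 − 20·log₁₀(27.0/3.9) = 85.1 − 16.81 = 68.29 dB.
vacuum pump: 86.4 − 20·log₁₀(52.8/3.9) = 86.4 − 22.63 = 63.77 dB.
air handling unit: 81.7 − 20·log₁₀(45.7/3.9) = 81.7 − 21.38 = 60.32 dB.
Σ 10^(L/10) = 1.021e+07 → L_total = 10·log₁₀(1.021e+07) = 70.09 dB.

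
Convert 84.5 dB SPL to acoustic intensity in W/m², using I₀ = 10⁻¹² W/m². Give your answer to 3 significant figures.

I = I₀·10^(L/10) = 10⁻¹² × 10^(84.5/10) = 10^(-3.550).

0.000282 W/m²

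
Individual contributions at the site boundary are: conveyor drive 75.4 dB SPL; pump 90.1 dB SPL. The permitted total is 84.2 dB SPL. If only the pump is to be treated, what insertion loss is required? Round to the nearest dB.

The untreated sources together contribute 10^(75.4/10) = 3.467e+07, i.e. 75.40 dB SPL.
To meet 84.2 dB SPL overall, the treated pump may contribute at most 10^(84.2/10) − 3.467e+07 = 2.284e+08, i.e. 83.59 dB SPL.
So the pump must be reduced from 90.1 to 83.59 dB SPL: IL = 6.51 dB.

7 dB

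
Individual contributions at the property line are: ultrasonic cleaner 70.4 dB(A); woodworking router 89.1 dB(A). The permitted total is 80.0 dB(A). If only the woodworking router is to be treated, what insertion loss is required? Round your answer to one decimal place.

9.6 dB

Everything except the woodworking router sums to 10^(70.4/10) = 1.096e+07 in linear terms, 70.40 dB(A).
The limit corresponds to 10^(80.0/10) = 1.000e+08; subtracting the fixed part leaves 8.904e+07 for the woodworking router, i.e. 79.50 dB(A).
So the woodworking router must be reduced from 89.1 to 79.50 dB(A): IL = 9.60 dB.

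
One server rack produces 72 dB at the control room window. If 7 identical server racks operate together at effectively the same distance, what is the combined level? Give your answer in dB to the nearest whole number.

With 7 equal, uncorrelated contributions the intensity is 7× that of one unit, giving a rise of 10·log₁₀ 7.
L_total = 72 + 10·log₁₀(7) = 72 + 8.451 = 80.45 dB.

80 dB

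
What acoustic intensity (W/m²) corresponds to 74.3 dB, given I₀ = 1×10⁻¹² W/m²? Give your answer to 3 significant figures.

I = I₀·10^(L/10) = 10⁻¹² × 10^(74.3/10) = 10^(-4.570).

2.69e-05 W/m²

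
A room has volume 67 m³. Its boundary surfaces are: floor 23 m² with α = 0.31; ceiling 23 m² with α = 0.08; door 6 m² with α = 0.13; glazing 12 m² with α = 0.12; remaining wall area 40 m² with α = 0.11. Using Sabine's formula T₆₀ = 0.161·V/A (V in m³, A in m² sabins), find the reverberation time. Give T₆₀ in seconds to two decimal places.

A = Σ Sᵢαᵢ = 23·0.31 + 23·0.08 + 6·0.13 + 12·0.12 + 40·0.11 = 15.59 m².
T₆₀ = 0.161·V/A = 0.161·67/15.59 = 0.692 s.

0.69 s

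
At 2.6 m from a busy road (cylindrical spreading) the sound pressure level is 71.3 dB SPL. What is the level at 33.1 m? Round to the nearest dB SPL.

60 dB SPL

For a line source, L₂ = L₁ − 10·log₁₀(r₂/r₁).
L₂ = 71.3 − 10·log₁₀(33.1/2.6) = 71.3 − 11.049 = 60.25 dB SPL.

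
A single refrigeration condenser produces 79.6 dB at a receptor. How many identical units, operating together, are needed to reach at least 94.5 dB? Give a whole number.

Need L₁ + 10·log₁₀ N ≥ 94.5, i.e. log₁₀ N ≥ 1.49.
N ≥ 10^(14.9/10) = 30.903, so N = 31.

31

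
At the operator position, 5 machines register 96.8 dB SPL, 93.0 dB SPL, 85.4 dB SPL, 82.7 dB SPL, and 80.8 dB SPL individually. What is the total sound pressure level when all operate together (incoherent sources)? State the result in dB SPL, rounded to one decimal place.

Incoherent sources combine by intensity addition: L_total = 10·log₁₀(Σ 10^(L_i/10)).
Σ 10^(L/10) = 10^(96.8/10) + 10^(93.0/10) + 10^(85.4/10) + 10^(82.7/10) + 10^(80.8/10) = 7.435e+09.
L_total = 10·log₁₀(7.435e+09) = 98.71 dB SPL.

98.7 dB SPL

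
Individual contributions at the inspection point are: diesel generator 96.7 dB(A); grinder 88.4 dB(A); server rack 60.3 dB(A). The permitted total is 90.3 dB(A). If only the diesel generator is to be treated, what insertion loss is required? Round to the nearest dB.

11 dB

The untreated sources together contribute 10^(88.4/10) + 10^(60.3/10) = 6.929e+08, i.e. 88.41 dB(A).
The limit corresponds to 10^(90.3/10) = 1.072e+09; subtracting the fixed part leaves 3.786e+08 for the diesel generator, i.e. 85.78 dB(A).
So the diesel generator must be reduced from 96.7 to 85.78 dB(A): IL = 10.92 dB.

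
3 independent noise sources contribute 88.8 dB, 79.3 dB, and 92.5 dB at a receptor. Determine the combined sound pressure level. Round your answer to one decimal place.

94.2 dB

For uncorrelated sources the intensities add, so convert each level to linear form, sum, and take 10·log₁₀ of the total.
Σ 10^(L/10) = 10^(88.8/10) + 10^(79.3/10) + 10^(92.5/10) = 2.622e+09.
L_total = 10·log₁₀(2.622e+09) = 94.19 dB.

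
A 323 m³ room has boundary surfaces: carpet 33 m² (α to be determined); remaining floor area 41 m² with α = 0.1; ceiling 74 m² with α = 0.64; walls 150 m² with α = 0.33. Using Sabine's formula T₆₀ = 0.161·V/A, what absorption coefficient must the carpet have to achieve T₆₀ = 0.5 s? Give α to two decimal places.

Required total absorption A = 0.161·323/0.5 = 104.01 m².
Absorption from the other surfaces = 41·0.1 + 74·0.64 + 150·0.33 = 100.96 m², so the carpet must supply 3.05 m² over 33 m².
α = 3.05/33 = 0.092.

0.09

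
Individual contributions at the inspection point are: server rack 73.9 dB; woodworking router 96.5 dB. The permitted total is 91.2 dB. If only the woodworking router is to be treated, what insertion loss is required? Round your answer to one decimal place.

The untreated sources together contribute 10^(73.9/10) = 2.455e+07, i.e. 73.90 dB.
The limit corresponds to 10^(91.2/10) = 1.318e+09; subtracting the fixed part leaves 1.294e+09 for the woodworking router, i.e. 91.12 dB.
So the woodworking router must be reduced from 96.5 to 91.12 dB: IL = 5.38 dB.

5.4 dB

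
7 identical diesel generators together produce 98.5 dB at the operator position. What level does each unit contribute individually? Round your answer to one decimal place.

90.0 dB

Dividing the total intensity by 7 lowers the level by 10·log₁₀ 7 = 8.451 dB: L₁ = 98.5 − 8.451.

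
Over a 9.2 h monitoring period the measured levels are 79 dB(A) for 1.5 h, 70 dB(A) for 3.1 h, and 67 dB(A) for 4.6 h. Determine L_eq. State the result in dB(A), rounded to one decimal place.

72.7 dB(A)

L_eq = 10·log₁₀[(1/T)·Σ tᵢ·10^(Lᵢ/10)] with T = 9.2 h.
Σ tᵢ·10^(Lᵢ/10) = 1.5·10^(79/10) + 3.1·10^(70/10) + 4.6·10^(67/10) = 1.732e+08.
L_eq = 10·log₁₀(1.732e+08/9.2) = 72.75 dB(A).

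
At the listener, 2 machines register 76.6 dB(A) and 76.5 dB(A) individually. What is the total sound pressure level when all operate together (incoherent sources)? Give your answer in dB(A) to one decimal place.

Incoherent sources combine by intensity addition: L_total = 10·log₁₀(Σ 10^(L_i/10)).
Σ 10^(L/10) = 10^(76.6/10) + 10^(76.5/10) = 9.038e+07.
L_total = 10·log₁₀(9.038e+07) = 79.56 dB(A).

79.6 dB(A)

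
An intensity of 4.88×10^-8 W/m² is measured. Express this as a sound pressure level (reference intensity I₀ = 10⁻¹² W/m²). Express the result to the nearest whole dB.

I/I₀ = 4.88×10^-8/10⁻¹² = 4.88×10^4, and L = 10·log₁₀(I/I₀).
L = 10·(0.6884 + 4) = 46.88 dB.

47 dB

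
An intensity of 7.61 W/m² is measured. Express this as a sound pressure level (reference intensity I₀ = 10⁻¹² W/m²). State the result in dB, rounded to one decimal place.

L = 10·log₁₀(I/I₀) = 10·log₁₀(7.61/10⁻¹²) = 10·log₁₀(7.61×10^12).
L = 10·(0.8814 + 12) = 128.81 dB.

128.8 dB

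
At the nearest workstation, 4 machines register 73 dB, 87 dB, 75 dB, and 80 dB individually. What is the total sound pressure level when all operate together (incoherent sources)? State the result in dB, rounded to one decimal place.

88.1 dB

Incoherent sources combine by intensity addition: L_total = 10·log₁₀(Σ 10^(L_i/10)).
Σ 10^(L/10) = 10^(73/10) + 10^(87/10) + 10^(75/10) + 10^(80/10) = 6.528e+08.
L_total = 10·log₁₀(6.528e+08) = 88.15 dB.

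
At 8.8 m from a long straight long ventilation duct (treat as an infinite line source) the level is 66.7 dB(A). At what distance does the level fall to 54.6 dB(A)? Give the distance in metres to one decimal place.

For a line source L₁ − L₂ = 10·log₁₀(r₂/r₁), so r₂ = r₁·10^((L₁−L₂)/10).
r₂ = 8.8·10^((66.7−54.6)/10) = 8.8·10^(12.1/10) = 142.72 m.

142.7 m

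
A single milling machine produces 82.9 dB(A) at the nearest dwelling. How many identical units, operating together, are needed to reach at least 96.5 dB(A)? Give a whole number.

Need L₁ + 10·log₁₀ N ≥ 96.5, i.e. log₁₀ N ≥ 1.36.
N ≥ 10^(13.6/10) = 22.909, so N = 23.

23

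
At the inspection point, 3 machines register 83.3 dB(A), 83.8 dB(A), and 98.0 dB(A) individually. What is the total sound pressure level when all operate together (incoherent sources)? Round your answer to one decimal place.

98.3 dB(A)

Incoherent sources combine by intensity addition: L_total = 10·log₁₀(Σ 10^(L_i/10)).
Σ 10^(L/10) = 10^(83.3/10) + 10^(83.8/10) + 10^(98.0/10) = 6.763e+09.
L_total = 10·log₁₀(6.763e+09) = 98.30 dB(A).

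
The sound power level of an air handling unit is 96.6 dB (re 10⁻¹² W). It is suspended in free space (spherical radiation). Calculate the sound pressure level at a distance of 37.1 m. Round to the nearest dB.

L_p = L_w − 10·log₁₀(4π·r²) with r = 37.1 m.
4π·r² = 1.73e+04 m², 10·log₁₀ of that is 42.380 dB.
L_p = 96.6 − 42.380 = 54.22 dB.

54 dB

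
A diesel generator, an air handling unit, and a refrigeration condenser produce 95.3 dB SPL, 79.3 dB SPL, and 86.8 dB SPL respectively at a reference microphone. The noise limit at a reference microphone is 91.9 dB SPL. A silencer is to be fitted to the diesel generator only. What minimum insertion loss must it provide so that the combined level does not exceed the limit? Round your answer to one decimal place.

5.4 dB

Everything except the diesel generator sums to 10^(79.3/10) + 10^(86.8/10) = 5.637e+08 in linear terms, 87.51 dB SPL.
The limit corresponds to 10^(91.9/10) = 1.549e+09; subtracting the fixed part leaves 9.851e+08 for the diesel generator, i.e. 89.93 dB SPL.
Required insertion loss = 95.3 − 89.93 = 5.37 dB.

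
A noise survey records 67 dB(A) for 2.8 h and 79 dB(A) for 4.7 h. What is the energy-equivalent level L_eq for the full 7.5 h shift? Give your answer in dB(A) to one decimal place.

77.1 dB(A)

L_eq = 10·log₁₀[(1/T)·Σ tᵢ·10^(Lᵢ/10)] with T = 7.5 h.
Σ tᵢ·10^(Lᵢ/10) = 2.8·10^(67/10) + 4.7·10^(79/10) = 3.874e+08.
L_eq = 10·log₁₀(3.874e+08/7.5) = 77.13 dB(A).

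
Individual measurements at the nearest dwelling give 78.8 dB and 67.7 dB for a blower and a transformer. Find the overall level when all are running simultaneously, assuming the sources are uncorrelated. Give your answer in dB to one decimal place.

For uncorrelated sources the intensities add, so convert each level to linear form, sum, and take 10·log₁₀ of the total.
Σ 10^(L/10) = 10^(78.8/10) + 10^(67.7/10) = 8.175e+07.
L_total = 10·log₁₀(8.175e+07) = 79.12 dB.

79.1 dB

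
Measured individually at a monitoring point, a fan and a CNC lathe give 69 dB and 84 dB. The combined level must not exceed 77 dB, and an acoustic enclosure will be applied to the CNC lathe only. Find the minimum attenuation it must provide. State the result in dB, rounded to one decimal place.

7.7 dB

Everything except the CNC lathe sums to 10^(69/10) = 7.943e+06 in linear terms, 69.00 dB.
The limit corresponds to 10^(77/10) = 5.012e+07; subtracting the fixed part leaves 4.218e+07 for the CNC lathe, i.e. 76.25 dB.
So the CNC lathe must be reduced from 84 to 76.25 dB: IL = 7.75 dB.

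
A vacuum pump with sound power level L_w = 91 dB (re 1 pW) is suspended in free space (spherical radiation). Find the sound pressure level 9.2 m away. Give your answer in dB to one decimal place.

60.7 dB

L_p = L_w − 10·log₁₀(4π·r²) with r = 9.2 m.
4π·r² = 1064 m², 10·log₁₀ of that is 30.268 dB.
L_p = 91 − 30.268 = 60.73 dB.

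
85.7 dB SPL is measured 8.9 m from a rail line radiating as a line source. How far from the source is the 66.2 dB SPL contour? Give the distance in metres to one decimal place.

793.2 m

The 19.5 dB drop corresponds to a distance ratio of 10^(19.5/10) for a line source.
r₂ = 8.9·10^((85.7−66.2)/10) = 8.9·10^(19.5/10) = 793.21 m.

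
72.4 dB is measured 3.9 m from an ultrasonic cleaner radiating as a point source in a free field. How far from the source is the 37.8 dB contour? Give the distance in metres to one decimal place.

For a point source L₁ − L₂ = 20·log₁₀(r₂/r₁), so r₂ = r₁·10^((L₁−L₂)/20).
r₂ = 3.9·10^((72.4−37.8)/20) = 3.9·10^(34.6/20) = 209.44 m.

209.4 m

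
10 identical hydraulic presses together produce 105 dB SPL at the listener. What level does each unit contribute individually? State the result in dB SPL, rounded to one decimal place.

Dividing the total intensity by 10 lowers the level by 10·log₁₀ 10 = 10.000 dB: L₁ = 105 − 10.000.

95.0 dB SPL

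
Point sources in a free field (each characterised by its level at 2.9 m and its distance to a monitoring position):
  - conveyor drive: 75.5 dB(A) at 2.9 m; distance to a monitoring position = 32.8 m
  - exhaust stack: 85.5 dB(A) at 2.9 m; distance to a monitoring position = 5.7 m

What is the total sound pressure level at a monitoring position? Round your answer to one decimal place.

Propagate each source to the receiver with L = L_ref − 20·log₁₀(r/r_ref), then add intensities.
conveyor drive: 75.5 − 20·log₁₀(32.8/2.9) = 75.5 − 21.07 = 54.43 dB(A).
exhaust stack: 85.5 − 20·log₁₀(5.7/2.9) = 85.5 − 5.87 = 79.63 dB(A).
Σ 10^(L/10) = 9.212e+07 → L_total = 10·log₁₀(9.212e+07) = 79.64 dB(A).

79.6 dB(A)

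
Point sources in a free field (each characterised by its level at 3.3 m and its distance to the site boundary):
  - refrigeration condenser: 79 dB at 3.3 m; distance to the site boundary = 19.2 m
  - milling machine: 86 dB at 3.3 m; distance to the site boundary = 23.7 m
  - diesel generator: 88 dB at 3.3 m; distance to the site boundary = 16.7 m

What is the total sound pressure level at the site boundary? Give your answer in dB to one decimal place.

Apply inverse-square spreading to bring every level to the receiver, then sum 10^(L/10).
refrigeration condenser: 79 − 20·log₁₀(19.2/3.3) = 79 − 15.30 = 63.70 dB.
milling machine: 86 − 20·log₁₀(23.7/3.3) = 86 − 17.12 = 68.88 dB.
diesel generator: 88 − 20·log₁₀(16.7/3.3) = 88 − 14.08 = 73.92 dB.
Σ 10^(L/10) = 3.470e+07 → L_total = 10·log₁₀(3.470e+07) = 75.40 dB.

75.4 dB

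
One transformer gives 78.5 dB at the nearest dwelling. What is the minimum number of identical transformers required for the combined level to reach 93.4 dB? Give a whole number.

The shortfall is 93.4 − 78.5 = 14.9 dB, and N units add 10·log₁₀ N, so need 10·log₁₀ N ≥ 14.9.
N ≥ 10^(14.9/10) = 30.903, so N = 31.

31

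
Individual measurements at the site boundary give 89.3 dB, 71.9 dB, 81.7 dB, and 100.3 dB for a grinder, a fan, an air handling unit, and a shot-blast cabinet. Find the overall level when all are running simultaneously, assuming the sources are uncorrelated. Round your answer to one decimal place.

Incoherent sources combine by intensity addition: L_total = 10·log₁₀(Σ 10^(L_i/10)).
Σ 10^(L/10) = 10^(89.3/10) + 10^(71.9/10) + 10^(81.7/10) + 10^(100.3/10) = 1.173e+10.
L_total = 10·log₁₀(1.173e+10) = 100.69 dB.

100.7 dB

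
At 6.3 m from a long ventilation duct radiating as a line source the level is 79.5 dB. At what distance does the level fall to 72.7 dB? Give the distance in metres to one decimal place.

Line-source spreading drops the level by 10·log₁₀(r₂/r₁); inverting, r₂/r₁ = 10^(ΔL/10).
r₂ = 6.3·10^((79.5−72.7)/10) = 6.3·10^(6.8/10) = 30.15 m.

30.2 m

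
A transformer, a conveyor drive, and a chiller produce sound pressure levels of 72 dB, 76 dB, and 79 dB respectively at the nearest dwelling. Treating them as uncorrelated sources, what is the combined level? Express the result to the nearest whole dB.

81 dB

Incoherent sources combine by intensity addition: L_total = 10·log₁₀(Σ 10^(L_i/10)).
Σ 10^(L/10) = 10^(72/10) + 10^(76/10) + 10^(79/10) = 1.351e+08.
L_total = 10·log₁₀(1.351e+08) = 81.31 dB.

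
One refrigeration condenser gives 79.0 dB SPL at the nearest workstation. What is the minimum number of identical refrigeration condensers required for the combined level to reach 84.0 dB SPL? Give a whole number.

The shortfall is 84.0 − 79.0 = 5.0 dB, and N units add 10·log₁₀ N, so need 10·log₁₀ N ≥ 5.0.
N ≥ 10^(5.0/10) = 3.162, so N = 4.

4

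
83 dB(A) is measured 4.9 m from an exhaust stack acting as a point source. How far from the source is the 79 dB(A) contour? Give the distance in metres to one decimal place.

The 4.0 dB drop corresponds to a distance ratio of 10^(4.0/20) for a point source.
r₂ = 4.9·10^((83−79)/20) = 4.9·10^(4.0/20) = 7.77 m.

7.8 m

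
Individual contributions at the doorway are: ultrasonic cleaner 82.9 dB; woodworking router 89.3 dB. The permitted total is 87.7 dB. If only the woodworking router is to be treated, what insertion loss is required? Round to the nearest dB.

Everything except the woodworking router sums to 10^(82.9/10) = 1.950e+08 in linear terms, 82.90 dB.
To meet 87.7 dB overall, the treated woodworking router may contribute at most 10^(87.7/10) − 1.950e+08 = 3.939e+08, i.e. 85.95 dB.
Required insertion loss = 89.3 − 85.95 = 3.35 dB.

3 dB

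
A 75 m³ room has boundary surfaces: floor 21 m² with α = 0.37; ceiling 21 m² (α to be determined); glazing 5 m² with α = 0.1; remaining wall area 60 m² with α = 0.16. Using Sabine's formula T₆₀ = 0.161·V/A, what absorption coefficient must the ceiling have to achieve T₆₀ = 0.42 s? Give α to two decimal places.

0.52

Required total absorption A = 0.161·75/0.42 = 28.75 m².
Absorption from the other surfaces = 21·0.37 + 5·0.1 + 60·0.16 = 17.87 m², so the ceiling must supply 10.88 m² over 21 m².
α = 10.88/21 = 0.518.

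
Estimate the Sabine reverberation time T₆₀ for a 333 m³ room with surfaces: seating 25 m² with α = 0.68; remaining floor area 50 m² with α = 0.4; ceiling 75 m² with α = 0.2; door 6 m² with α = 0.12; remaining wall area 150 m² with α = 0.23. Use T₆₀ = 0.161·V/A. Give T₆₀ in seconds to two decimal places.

Summing Sᵢαᵢ: 25·0.68 + 50·0.4 + 75·0.2 + 6·0.12 + 150·0.23 = 87.22 m².
T₆₀ = 0.161 × 333 / 87.22 = 0.615 s.

0.61 s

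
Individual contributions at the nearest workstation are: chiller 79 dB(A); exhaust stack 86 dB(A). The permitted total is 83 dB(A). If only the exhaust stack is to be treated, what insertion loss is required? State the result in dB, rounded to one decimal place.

Everything except the exhaust stack sums to 10^(79/10) = 7.943e+07 in linear terms, 79.00 dB(A).
To meet 83 dB(A) overall, the treated exhaust stack may contribute at most 10^(83/10) − 7.943e+07 = 1.201e+08, i.e. 80.80 dB(A).
Required insertion loss = 86 − 80.80 = 5.20 dB.

5.2 dB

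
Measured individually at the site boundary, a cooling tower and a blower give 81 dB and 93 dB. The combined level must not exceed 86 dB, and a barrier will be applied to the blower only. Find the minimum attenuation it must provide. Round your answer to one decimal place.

8.7 dB

The untreated sources together contribute 10^(81/10) = 1.259e+08, i.e. 81.00 dB.
The limit corresponds to 10^(86/10) = 3.981e+08; subtracting the fixed part leaves 2.722e+08 for the blower, i.e. 84.35 dB.
So the blower must be reduced from 93 to 84.35 dB: IL = 8.65 dB.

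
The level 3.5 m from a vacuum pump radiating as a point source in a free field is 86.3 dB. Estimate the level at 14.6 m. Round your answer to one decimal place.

Spherical spreading from a point source gives a 20·log₁₀(r₂/r₁) drop.
L₂ = 86.3 − 20·log₁₀(14.6/3.5) = 86.3 − 12.406 = 73.89 dB.

73.9 dB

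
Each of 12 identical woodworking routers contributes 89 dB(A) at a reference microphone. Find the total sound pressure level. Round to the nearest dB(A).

100 dB(A)

N identical incoherent sources raise the level by 10·log₁₀ N.
L_total = 89 + 10·log₁₀(12) = 89 + 10.792 = 99.79 dB(A).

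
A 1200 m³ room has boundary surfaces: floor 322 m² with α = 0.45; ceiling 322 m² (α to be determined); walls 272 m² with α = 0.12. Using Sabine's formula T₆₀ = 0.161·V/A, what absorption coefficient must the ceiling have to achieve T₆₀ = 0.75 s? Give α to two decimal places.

0.25

Required total absorption A = 0.161·1200/0.75 = 257.60 m².
Absorption from the other surfaces = 322·0.45 + 272·0.12 = 177.54 m², so the ceiling must supply 80.06 m² over 322 m².
α = 80.06/322 = 0.249.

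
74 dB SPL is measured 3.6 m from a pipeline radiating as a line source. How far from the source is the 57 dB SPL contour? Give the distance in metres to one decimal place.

Line-source spreading drops the level by 10·log₁₀(r₂/r₁); inverting, r₂/r₁ = 10^(ΔL/10).
r₂ = 3.6·10^((74−57)/10) = 3.6·10^(17.0/10) = 180.43 m.

180.4 m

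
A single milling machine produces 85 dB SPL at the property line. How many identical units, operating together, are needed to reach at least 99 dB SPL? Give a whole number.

Need L₁ + 10·log₁₀ N ≥ 99, i.e. log₁₀ N ≥ 1.40.
N ≥ 10^(14.0/10) = 25.119, so N = 26.

26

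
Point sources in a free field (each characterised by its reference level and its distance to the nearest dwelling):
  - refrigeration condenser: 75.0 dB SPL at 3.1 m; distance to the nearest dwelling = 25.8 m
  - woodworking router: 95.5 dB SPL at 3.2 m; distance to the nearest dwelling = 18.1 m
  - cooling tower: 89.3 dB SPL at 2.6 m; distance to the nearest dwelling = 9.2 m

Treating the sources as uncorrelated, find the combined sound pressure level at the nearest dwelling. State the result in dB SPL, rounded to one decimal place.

82.5 dB SPL

First find each source's level at the receiver (point-source: −20·log₁₀(r/r_ref)), then combine on an intensity basis.
refrigeration condenser: 75.0 − 20·log₁₀(25.8/3.1) = 75.0 − 18.41 = 56.59 dB SPL.
woodworking router: 95.5 − 20·log₁₀(18.1/3.2) = 95.5 − 15.05 = 80.45 dB SPL.
cooling tower: 89.3 − 20·log₁₀(9.2/2.6) = 89.3 − 10.98 = 78.32 dB SPL.
Σ 10^(L/10) = 1.793e+08 → L_total = 10·log₁₀(1.793e+08) = 82.54 dB SPL.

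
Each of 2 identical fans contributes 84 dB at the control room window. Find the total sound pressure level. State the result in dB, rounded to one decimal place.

87.0 dB

N identical incoherent sources raise the level by 10·log₁₀ N.
L_total = 84 + 10·log₁₀(2) = 84 + 3.010 = 87.01 dB.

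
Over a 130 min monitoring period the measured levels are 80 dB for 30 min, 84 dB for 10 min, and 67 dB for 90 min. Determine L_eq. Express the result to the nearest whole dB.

77 dB

Weight each interval's intensity by its duration and average over T = 130 min:
Σ tᵢ·10^(Lᵢ/10) = 30·10^(80/10) + 10·10^(84/10) + 90·10^(67/10) = 5.963e+09.
L_eq = 10·log₁₀(5.963e+09/130) = 76.62 dB.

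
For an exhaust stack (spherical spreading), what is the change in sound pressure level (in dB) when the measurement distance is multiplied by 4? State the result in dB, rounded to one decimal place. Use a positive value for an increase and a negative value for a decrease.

A point source loses 6 dB per doubling of distance; generally ΔL = −20·log₁₀(r₂/r₁).
ΔL = −20·log₁₀(4) = -12.04 dB.

-12.0 dB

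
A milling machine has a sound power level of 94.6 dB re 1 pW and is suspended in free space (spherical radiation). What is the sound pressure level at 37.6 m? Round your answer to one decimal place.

52.1 dB

The power spreads over a sphere of area 4π·r², so L_p = L_w − 10·log₁₀(4π·r²).
4π·r² = 1.777e+04 m², 10·log₁₀ of that is 42.496 dB.
L_p = 94.6 − 42.496 = 52.10 dB.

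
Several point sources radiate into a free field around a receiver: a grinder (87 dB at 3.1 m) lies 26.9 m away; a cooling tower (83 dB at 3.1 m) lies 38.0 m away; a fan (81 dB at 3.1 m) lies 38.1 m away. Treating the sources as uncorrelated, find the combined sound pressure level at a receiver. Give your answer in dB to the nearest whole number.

Propagate each source to the receiver with L = L_ref − 20·log₁₀(r/r_ref), then add intensities.
grinder: 87 − 20·log₁₀(26.9/3.1) = 87 − 18.77 = 68.23 dB.
cooling tower: 83 − 20·log₁₀(38.0/3.1) = 83 − 21.77 = 61.23 dB.
fan: 81 − 20·log₁₀(38.1/3.1) = 81 − 21.79 = 59.21 dB.
Σ 10^(L/10) = 8.817e+06 → L_total = 10·log₁₀(8.817e+06) = 69.45 dB.

69 dB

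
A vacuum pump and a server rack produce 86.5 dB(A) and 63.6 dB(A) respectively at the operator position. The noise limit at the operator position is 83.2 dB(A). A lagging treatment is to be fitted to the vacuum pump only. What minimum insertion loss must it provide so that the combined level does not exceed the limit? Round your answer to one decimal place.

Fixed contribution from the other source: Σ 10^(L/10) = 10^(63.6/10) = 2.291e+06 (63.60 dB(A)).
To meet 83.2 dB(A) overall, the treated vacuum pump may contribute at most 10^(83.2/10) − 2.291e+06 = 2.066e+08, i.e. 83.15 dB(A).
Required insertion loss = 86.5 − 83.15 = 3.35 dB.

3.3 dB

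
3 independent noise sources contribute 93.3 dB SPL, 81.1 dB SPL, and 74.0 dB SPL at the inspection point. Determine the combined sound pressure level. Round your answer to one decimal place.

93.6 dB SPL

Incoherent sources combine by intensity addition: L_total = 10·log₁₀(Σ 10^(L_i/10)).
Σ 10^(L/10) = 10^(93.3/10) + 10^(81.1/10) + 10^(74.0/10) = 2.292e+09.
L_total = 10·log₁₀(2.292e+09) = 93.60 dB SPL.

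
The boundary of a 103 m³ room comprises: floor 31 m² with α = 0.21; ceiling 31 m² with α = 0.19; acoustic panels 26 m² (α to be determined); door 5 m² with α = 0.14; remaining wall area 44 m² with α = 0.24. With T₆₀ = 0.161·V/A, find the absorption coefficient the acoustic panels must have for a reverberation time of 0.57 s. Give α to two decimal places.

0.21

A = 0.161·V/T₆₀ = 0.161·103/0.57 = 29.09 m² sabins.
Absorption from the other surfaces = 31·0.21 + 31·0.19 + 5·0.14 + 44·0.24 = 23.66 m², so the acoustic panels must supply 5.43 m² over 26 m².
α = 5.43/26 = 0.209.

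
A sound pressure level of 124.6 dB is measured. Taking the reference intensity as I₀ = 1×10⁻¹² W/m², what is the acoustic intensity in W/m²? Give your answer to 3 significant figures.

2.88 W/m²

I/I₀ = 10^(124.6/10) = 2.884e+12, so I = 2.884e+12 × 10⁻¹² W/m².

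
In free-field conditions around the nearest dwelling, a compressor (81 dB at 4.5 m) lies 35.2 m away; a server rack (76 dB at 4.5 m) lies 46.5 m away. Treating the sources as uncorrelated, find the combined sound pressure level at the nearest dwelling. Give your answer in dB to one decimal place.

Propagate each source to the receiver with L = L_ref − 20·log₁₀(r/r_ref), then add intensities.
compressor: 81 − 20·log₁₀(35.2/4.5) = 81 − 17.87 = 63.13 dB.
server rack: 76 − 20·log₁₀(46.5/4.5) = 76 − 20.28 = 55.72 dB.
Σ 10^(L/10) = 2.430e+06 → L_total = 10·log₁₀(2.430e+06) = 63.86 dB.

63.9 dB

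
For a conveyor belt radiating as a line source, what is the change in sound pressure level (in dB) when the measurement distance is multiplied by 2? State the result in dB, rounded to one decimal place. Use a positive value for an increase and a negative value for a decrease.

-3.0 dB

Line-source spreading: ΔL = −10·log₁₀(r₂/r₁).
ΔL = −10·log₁₀(2) = -3.01 dB.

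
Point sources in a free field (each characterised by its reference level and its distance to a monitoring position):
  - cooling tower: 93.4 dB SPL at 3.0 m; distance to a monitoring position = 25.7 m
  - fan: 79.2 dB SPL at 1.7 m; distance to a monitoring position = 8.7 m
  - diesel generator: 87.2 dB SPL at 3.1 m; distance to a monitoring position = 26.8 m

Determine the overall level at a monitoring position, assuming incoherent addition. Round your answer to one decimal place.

76.0 dB SPL

Propagate each source to the receiver with L = L_ref − 20·log₁₀(r/r_ref), then add intensities.
cooling tower: 93.4 − 20·log₁₀(25.7/3.0) = 93.4 − 18.66 = 74.74 dB SPL.
fan: 79.2 − 20·log₁₀(8.7/1.7) = 79.2 − 14.18 = 65.02 dB SPL.
diesel generator: 87.2 − 20·log₁₀(26.8/3.1) = 87.2 − 18.74 = 68.46 dB SPL.
Σ 10^(L/10) = 4.001e+07 → L_total = 10·log₁₀(4.001e+07) = 76.02 dB SPL.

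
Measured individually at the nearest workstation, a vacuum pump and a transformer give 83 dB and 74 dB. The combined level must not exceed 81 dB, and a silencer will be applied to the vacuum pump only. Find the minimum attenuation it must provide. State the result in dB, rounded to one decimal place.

Fixed contribution from the other source: Σ 10^(L/10) = 10^(74/10) = 2.512e+07 (74.00 dB).
To meet 81 dB overall, the treated vacuum pump may contribute at most 10^(81/10) − 2.512e+07 = 1.008e+08, i.e. 80.03 dB.
So the vacuum pump must be reduced from 83 to 80.03 dB: IL = 2.97 dB.

3.0 dB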